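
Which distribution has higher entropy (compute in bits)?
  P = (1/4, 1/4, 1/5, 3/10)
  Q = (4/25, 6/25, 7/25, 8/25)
P

Computing entropies in bits:
H(P) = 1.9855
H(Q) = 1.9574

Distribution P has higher entropy.

Intuition: The distribution closer to uniform (more spread out) has higher entropy.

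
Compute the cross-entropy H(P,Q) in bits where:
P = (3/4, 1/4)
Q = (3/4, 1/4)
0.8113 bits

Cross-entropy: H(P,Q) = -Σ p(x) log q(x)

Alternatively: H(P,Q) = H(P) + D_KL(P||Q)
H(P) = 0.8113 bits
D_KL(P||Q) = 0.0000 bits

H(P,Q) = 0.8113 + 0.0000 = 0.8113 bits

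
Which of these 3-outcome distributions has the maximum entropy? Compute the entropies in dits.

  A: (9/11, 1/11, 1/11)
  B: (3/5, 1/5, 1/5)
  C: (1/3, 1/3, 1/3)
C

For a discrete distribution over n outcomes, entropy is maximized by the uniform distribution.

Computing entropies:
H(A) = 0.2606 dits
H(B) = 0.4127 dits
H(C) = 0.4771 dits

The uniform distribution (where all probabilities equal 1/3) achieves the maximum entropy of log_10(3) = 0.4771 dits.

Distribution C has the highest entropy.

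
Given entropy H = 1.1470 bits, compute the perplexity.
2.2145

Perplexity is 2^H (or exp(H) for natural log).

H = 1.1470 bits
Perplexity = 2^1.1470 = 2.2145

Interpretation: The model's uncertainty is equivalent to choosing uniformly among 2.2 options.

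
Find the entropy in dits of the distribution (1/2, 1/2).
0.3010 dits

Shannon entropy is H(X) = -Σ p(x) log p(x).

For P = (1/2, 1/2):
H = -1/2 × log_10(1/2) -1/2 × log_10(1/2)
H = 0.3010 dits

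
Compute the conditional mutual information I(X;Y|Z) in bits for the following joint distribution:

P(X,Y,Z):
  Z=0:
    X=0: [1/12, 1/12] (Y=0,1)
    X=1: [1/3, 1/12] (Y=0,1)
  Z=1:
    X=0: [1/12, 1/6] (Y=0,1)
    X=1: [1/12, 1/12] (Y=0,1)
0.0443 bits

Conditional mutual information: I(X;Y|Z) = H(X|Z) + H(Y|Z) - H(X,Y|Z)

H(Z) = 0.9799
H(X,Z) = 1.8879 → H(X|Z) = 0.9080
H(Y,Z) = 1.8879 → H(Y|Z) = 0.9080
H(X,Y,Z) = 2.7516 → H(X,Y|Z) = 1.7718

I(X;Y|Z) = 0.9080 + 0.9080 - 1.7718 = 0.0443 bits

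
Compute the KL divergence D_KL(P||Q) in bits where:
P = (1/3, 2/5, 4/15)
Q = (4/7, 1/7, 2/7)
0.3084 bits

KL divergence: D_KL(P||Q) = Σ p(x) log(p(x)/q(x))

Computing term by term:
  x=0: 1/3 × log_2[(1/3)/(4/7)] = 1/3 × -0.7776 = -0.2592
  x=1: 2/5 × log_2[(2/5)/(1/7)] = 2/5 × 1.4854 = 0.5942
  x=2: 4/15 × log_2[(4/15)/(2/7)] = 4/15 × -0.0995 = -0.0265

D_KL(P||Q) = 0.3084 bits

Note: KL divergence is always non-negative and equals 0 iff P = Q.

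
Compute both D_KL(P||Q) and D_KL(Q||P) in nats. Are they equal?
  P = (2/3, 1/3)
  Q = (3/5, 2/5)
D_KL(P||Q) = 0.0095, D_KL(Q||P) = 0.0097

KL divergence is not symmetric: D_KL(P||Q) ≠ D_KL(Q||P) in general.

D_KL(P||Q) = 0.0095 nats
D_KL(Q||P) = 0.0097 nats

No, they are not equal!

This asymmetry is why KL divergence is not a true distance metric.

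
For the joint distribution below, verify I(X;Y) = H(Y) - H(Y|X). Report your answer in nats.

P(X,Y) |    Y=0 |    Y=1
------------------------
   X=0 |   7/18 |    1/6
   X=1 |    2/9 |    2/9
I(X;Y) = 0.0208 nats

Mutual information has multiple equivalent forms:
- I(X;Y) = H(X) - H(X|Y)
- I(X;Y) = H(Y) - H(Y|X)
- I(X;Y) = H(X) + H(Y) - H(X,Y)

Computing all quantities:
H(X) = 0.6870, H(Y) = 0.6682, H(X,Y) = 1.3344
H(X|Y) = 0.6661, H(Y|X) = 0.6474

Verification:
H(X) - H(X|Y) = 0.6870 - 0.6661 = 0.0208
H(Y) - H(Y|X) = 0.6682 - 0.6474 = 0.0208
H(X) + H(Y) - H(X,Y) = 0.6870 + 0.6682 - 1.3344 = 0.0208

All forms give I(X;Y) = 0.0208 nats. ✓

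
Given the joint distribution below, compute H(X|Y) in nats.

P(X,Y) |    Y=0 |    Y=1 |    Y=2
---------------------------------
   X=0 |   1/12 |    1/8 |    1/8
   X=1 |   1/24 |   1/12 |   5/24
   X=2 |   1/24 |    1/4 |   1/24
0.9806 nats

Using the chain rule: H(X|Y) = H(X,Y) - H(Y)

First, compute H(X,Y) = 2.0046 nats

Marginal P(Y) = (1/6, 11/24, 3/8)
H(Y) = 1.0240 nats

H(X|Y) = H(X,Y) - H(Y) = 2.0046 - 1.0240 = 0.9806 nats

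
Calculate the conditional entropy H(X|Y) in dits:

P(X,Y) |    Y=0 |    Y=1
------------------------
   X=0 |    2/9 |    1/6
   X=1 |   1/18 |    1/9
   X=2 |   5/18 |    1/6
0.4365 dits

Using the chain rule: H(X|Y) = H(X,Y) - H(Y)

First, compute H(X,Y) = 0.7348 dits

Marginal P(Y) = (5/9, 4/9)
H(Y) = 0.2983 dits

H(X|Y) = H(X,Y) - H(Y) = 0.7348 - 0.2983 = 0.4365 dits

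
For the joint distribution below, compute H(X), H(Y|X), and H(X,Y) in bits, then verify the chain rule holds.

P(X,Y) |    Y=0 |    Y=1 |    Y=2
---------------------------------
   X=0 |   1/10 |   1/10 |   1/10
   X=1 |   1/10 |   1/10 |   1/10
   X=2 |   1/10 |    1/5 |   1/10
H(X,Y) = 3.1219, H(X) = 1.5710, H(Y|X) = 1.5510 (all in bits)

Chain rule: H(X,Y) = H(X) + H(Y|X)

Left side — joint entropy directly:
H(X,Y) = -Σ p(x,y) log p(x,y) = 3.1219 bits

Right side — compute H(Y|X) from the conditional distributions:
P(X) = (3/10, 3/10, 2/5), so H(X) = 1.5710 bits
H(Y|X) = Σ_x P(X=x) · H(Y|X=x):
  P(Y|X=0) = (1/3, 1/3, 1/3), H(Y|X=0) = 1.5850, weight P(X=0) = 3/10
  P(Y|X=1) = (1/3, 1/3, 1/3), H(Y|X=1) = 1.5850, weight P(X=1) = 3/10
  P(Y|X=2) = (1/4, 1/2, 1/4), H(Y|X=2) = 1.5000, weight P(X=2) = 2/5
H(Y|X) = 1.5510 bits

H(X) + H(Y|X) = 1.5710 + 1.5510 = 3.1219 bits

Both sides equal 3.1219 bits. ✓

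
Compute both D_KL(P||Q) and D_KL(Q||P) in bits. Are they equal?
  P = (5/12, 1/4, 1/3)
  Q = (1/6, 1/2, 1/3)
D_KL(P||Q) = 0.3008, D_KL(Q||P) = 0.2797

KL divergence is not symmetric: D_KL(P||Q) ≠ D_KL(Q||P) in general.

D_KL(P||Q) = 0.3008 bits
D_KL(Q||P) = 0.2797 bits

No, they are not equal!

This asymmetry is why KL divergence is not a true distance metric.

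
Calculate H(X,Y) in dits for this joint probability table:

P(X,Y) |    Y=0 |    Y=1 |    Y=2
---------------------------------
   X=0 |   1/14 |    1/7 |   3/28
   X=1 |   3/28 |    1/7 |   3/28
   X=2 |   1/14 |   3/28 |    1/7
0.9416 dits

Joint entropy is H(X,Y) = -Σ_{x,y} p(x,y) log p(x,y).

Summing over all non-zero entries:
H(X,Y) = -[1/14·log_10(1/14) + 1/7·log_10(1/7) + 3/28·log_10(3/28) + 3/28·log_10(3/28) + 1/7·log_10(1/7) + 3/28·log_10(3/28) + 1/14·log_10(1/14) + 3/28·log_10(3/28) + 1/7·log_10(1/7)]
H(X,Y) = 0.9416 dits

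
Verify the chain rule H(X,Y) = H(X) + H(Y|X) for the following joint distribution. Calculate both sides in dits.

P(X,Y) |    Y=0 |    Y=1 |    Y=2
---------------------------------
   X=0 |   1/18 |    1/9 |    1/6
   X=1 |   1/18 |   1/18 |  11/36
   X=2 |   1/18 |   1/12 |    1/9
H(X,Y) = 0.8680, H(X) = 0.4680, H(Y|X) = 0.4000 (all in dits)

Chain rule: H(X,Y) = H(X) + H(Y|X)

Left side — joint entropy directly:
H(X,Y) = -Σ p(x,y) log p(x,y) = 0.8680 dits

Right side — compute H(Y|X) from the conditional distributions:
P(X) = (1/3, 5/12, 1/4), so H(X) = 0.4680 dits
H(Y|X) = Σ_x P(X=x) · H(Y|X=x):
  P(Y|X=0) = (1/6, 1/3, 1/2), H(Y|X=0) = 0.4392, weight P(X=0) = 1/3
  P(Y|X=1) = (2/15, 2/15, 11/15), H(Y|X=1) = 0.3321, weight P(X=1) = 5/12
  P(Y|X=2) = (2/9, 1/3, 4/9), H(Y|X=2) = 0.4607, weight P(X=2) = 1/4
H(Y|X) = 0.4000 dits

H(X) + H(Y|X) = 0.4680 + 0.4000 = 0.8680 dits

Both sides equal 0.8680 dits. ✓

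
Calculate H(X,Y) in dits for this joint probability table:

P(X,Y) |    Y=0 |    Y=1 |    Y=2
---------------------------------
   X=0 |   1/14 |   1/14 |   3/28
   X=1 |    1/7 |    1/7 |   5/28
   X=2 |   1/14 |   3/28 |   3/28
0.9325 dits

Joint entropy is H(X,Y) = -Σ_{x,y} p(x,y) log p(x,y).

Summing over all non-zero entries:
H(X,Y) = -[1/14·log_10(1/14) + 1/14·log_10(1/14) + 3/28·log_10(3/28) + 1/7·log_10(1/7) + 1/7·log_10(1/7) + 5/28·log_10(5/28) + 1/14·log_10(1/14) + 3/28·log_10(3/28) + 3/28·log_10(3/28)]
H(X,Y) = 0.9325 dits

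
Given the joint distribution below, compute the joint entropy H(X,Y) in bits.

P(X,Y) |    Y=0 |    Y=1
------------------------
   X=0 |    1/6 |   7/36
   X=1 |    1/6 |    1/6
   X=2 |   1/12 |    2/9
2.5328 bits

Joint entropy is H(X,Y) = -Σ_{x,y} p(x,y) log p(x,y).

Summing over all non-zero entries:
H(X,Y) = -[1/6·log_2(1/6) + 7/36·log_2(7/36) + 1/6·log_2(1/6) + 1/6·log_2(1/6) + 1/12·log_2(1/12) + 2/9·log_2(2/9)]
H(X,Y) = 2.5328 bits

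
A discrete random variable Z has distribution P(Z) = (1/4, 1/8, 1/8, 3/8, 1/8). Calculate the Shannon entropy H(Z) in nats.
1.4942 nats

Shannon entropy is H(X) = -Σ p(x) log p(x).

For P = (1/4, 1/8, 1/8, 3/8, 1/8):
H = -1/4 × log_e(1/4) -1/8 × log_e(1/8) -1/8 × log_e(1/8) -3/8 × log_e(3/8) -1/8 × log_e(1/8)
H = 1.4942 nats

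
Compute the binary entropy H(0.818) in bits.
0.6844 bits

The binary entropy function is:
H(p) = -p log(p) - (1-p) log(1-p)

H(0.818) = -0.818 × log_2(0.818) - 0.182 × log_2(0.182)
H(0.818) = 0.6844 bits

Note: Binary entropy is maximized at p=0.5 (H=1 bit) and minimized at p=0 or p=1 (H=0).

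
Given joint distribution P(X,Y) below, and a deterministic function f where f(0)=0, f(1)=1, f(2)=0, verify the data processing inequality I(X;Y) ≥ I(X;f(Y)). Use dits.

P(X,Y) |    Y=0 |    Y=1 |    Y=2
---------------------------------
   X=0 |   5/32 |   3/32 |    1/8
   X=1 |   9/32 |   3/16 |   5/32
I(X;Y) = 0.0018, I(X;f(Y)) = 0.0006, inequality holds: 0.0018 ≥ 0.0006

Data Processing Inequality: For any Markov chain X → Y → Z, we have I(X;Y) ≥ I(X;Z).

Here Z = f(Y) is a deterministic function of Y, forming X → Y → Z.

Original I(X;Y) = 0.0018 dits

After applying f:
P(X,Z) where Z=f(Y):
- P(X,Z=0) = P(X,Y=0) + P(X,Y=2)
- P(X,Z=1) = P(X,Y=1)

I(X;Z) = I(X;f(Y)) = 0.0006 dits

Verification: 0.0018 ≥ 0.0006 ✓

Information cannot be created by processing; the function f can only lose information about X.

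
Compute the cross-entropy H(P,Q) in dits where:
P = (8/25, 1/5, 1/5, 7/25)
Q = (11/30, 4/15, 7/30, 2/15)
0.6257 dits

Cross-entropy: H(P,Q) = -Σ p(x) log q(x)

Alternatively: H(P,Q) = H(P) + D_KL(P||Q)
H(P) = 0.5927 dits
D_KL(P||Q) = 0.0329 dits

H(P,Q) = 0.5927 + 0.0329 = 0.6257 dits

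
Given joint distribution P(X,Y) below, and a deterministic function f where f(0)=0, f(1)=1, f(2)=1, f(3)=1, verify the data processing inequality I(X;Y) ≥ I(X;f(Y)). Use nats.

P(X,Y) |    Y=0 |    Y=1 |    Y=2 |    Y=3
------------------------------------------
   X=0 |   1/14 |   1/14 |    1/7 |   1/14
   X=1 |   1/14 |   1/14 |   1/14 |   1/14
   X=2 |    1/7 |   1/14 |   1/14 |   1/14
I(X;Y) = 0.0284, I(X;f(Y)) = 0.0185, inequality holds: 0.0284 ≥ 0.0185

Data Processing Inequality: For any Markov chain X → Y → Z, we have I(X;Y) ≥ I(X;Z).

Here Z = f(Y) is a deterministic function of Y, forming X → Y → Z.

Original I(X;Y) = 0.0284 nats

After applying f:
P(X,Z) where Z=f(Y):
- P(X,Z=0) = P(X,Y=0)
- P(X,Z=1) = P(X,Y=1) + P(X,Y=2) + P(X,Y=3)

I(X;Z) = I(X;f(Y)) = 0.0185 nats

Verification: 0.0284 ≥ 0.0185 ✓

Information cannot be created by processing; the function f can only lose information about X.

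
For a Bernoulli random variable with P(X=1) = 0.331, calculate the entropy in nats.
0.6349 nats

The binary entropy function is:
H(p) = -p log(p) - (1-p) log(1-p)

H(0.331) = -0.331 × log_e(0.331) - 0.669 × log_e(0.669)
H(0.331) = 0.6349 nats

Note: Binary entropy is maximized at p=0.5 (H=1 bit) and minimized at p=0 or p=1 (H=0).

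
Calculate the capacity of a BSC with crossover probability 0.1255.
0.4550 bits

For a binary symmetric channel (BSC) with error probability p:
Capacity C = 1 - H(p) bits per symbol

where H(p) = -p log₂(p) - (1-p) log₂(1-p) is the binary entropy function.

H(0.1255) = 0.5450 bits
C = 1 - 0.5450 = 0.4550 bits per symbol

This means we can reliably transmit up to 0.4550 bits of information per channel use.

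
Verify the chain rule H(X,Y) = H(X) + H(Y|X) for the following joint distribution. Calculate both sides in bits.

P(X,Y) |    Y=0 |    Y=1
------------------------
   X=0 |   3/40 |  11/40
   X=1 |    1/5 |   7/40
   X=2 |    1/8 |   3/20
H(X,Y) = 2.4824, H(X) = 1.5729, H(Y|X) = 0.9095 (all in bits)

Chain rule: H(X,Y) = H(X) + H(Y|X)

Left side — joint entropy directly:
H(X,Y) = -Σ p(x,y) log p(x,y) = 2.4824 bits

Right side — compute H(Y|X) from the conditional distributions:
P(X) = (7/20, 3/8, 11/40), so H(X) = 1.5729 bits
H(Y|X) = Σ_x P(X=x) · H(Y|X=x):
  P(Y|X=0) = (3/14, 11/14), H(Y|X=0) = 0.7496, weight P(X=0) = 7/20
  P(Y|X=1) = (8/15, 7/15), H(Y|X=1) = 0.9968, weight P(X=1) = 3/8
  P(Y|X=2) = (5/11, 6/11), H(Y|X=2) = 0.9940, weight P(X=2) = 11/40
H(Y|X) = 0.9095 bits

H(X) + H(Y|X) = 1.5729 + 0.9095 = 2.4824 bits

Both sides equal 2.4824 bits. ✓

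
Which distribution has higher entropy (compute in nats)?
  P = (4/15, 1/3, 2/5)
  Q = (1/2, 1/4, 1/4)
P

Computing entropies in nats:
H(P) = 1.0852
H(Q) = 1.0397

Distribution P has higher entropy.

Intuition: The distribution closer to uniform (more spread out) has higher entropy.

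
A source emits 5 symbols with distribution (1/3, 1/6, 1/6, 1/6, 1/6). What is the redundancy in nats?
0.0487 nats

Redundancy measures how far a source is from maximum entropy:
R = H_max - H(X)

Maximum entropy for 5 symbols: H_max = log_e(5) = 1.6094 nats
Actual entropy: H(X) = 1.5607 nats
Redundancy: R = 1.6094 - 1.5607 = 0.0487 nats

This redundancy represents potential for compression: the source could be compressed by 0.0487 nats per symbol.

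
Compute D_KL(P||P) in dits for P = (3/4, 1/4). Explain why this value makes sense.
0.0000 dits

KL divergence satisfies the Gibbs inequality: D_KL(P||Q) ≥ 0 for all distributions P, Q.

D_KL(P||Q) = Σ p(x) log(p(x)/q(x))
Each term is p(x) × log_10(p(x)/p(x)) = p(x) × log_10(1) = 0, so the sum is 0.
D_KL(P||Q) = 0.0000 dits

When P = Q, the KL divergence is exactly 0, as there is no 'divergence' between identical distributions.

This non-negativity is a fundamental property: relative entropy cannot be negative because it measures how different Q is from P.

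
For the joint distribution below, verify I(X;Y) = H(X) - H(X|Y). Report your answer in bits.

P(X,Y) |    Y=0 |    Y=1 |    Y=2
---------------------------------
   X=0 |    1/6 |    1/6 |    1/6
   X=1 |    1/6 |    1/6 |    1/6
I(X;Y) = 0.0000 bits

Mutual information has multiple equivalent forms:
- I(X;Y) = H(X) - H(X|Y)
- I(X;Y) = H(Y) - H(Y|X)
- I(X;Y) = H(X) + H(Y) - H(X,Y)

Computing all quantities:
H(X) = 1.0000, H(Y) = 1.5850, H(X,Y) = 2.5850
H(X|Y) = 1.0000, H(Y|X) = 1.5850

Verification:
H(X) - H(X|Y) = 1.0000 - 1.0000 = 0.0000
H(Y) - H(Y|X) = 1.5850 - 1.5850 = 0.0000
H(X) + H(Y) - H(X,Y) = 1.0000 + 1.5850 - 2.5850 = 0.0000

All forms give I(X;Y) = 0.0000 bits. ✓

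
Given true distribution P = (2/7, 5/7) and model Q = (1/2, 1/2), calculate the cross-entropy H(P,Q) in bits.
1.0000 bits

Cross-entropy: H(P,Q) = -Σ p(x) log q(x)

Alternatively: H(P,Q) = H(P) + D_KL(P||Q)
H(P) = 0.8631 bits
D_KL(P||Q) = 0.1369 bits

H(P,Q) = 0.8631 + 0.1369 = 1.0000 bits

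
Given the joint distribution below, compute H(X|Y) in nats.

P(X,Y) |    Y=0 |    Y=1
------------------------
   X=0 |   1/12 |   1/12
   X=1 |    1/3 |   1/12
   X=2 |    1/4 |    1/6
0.9961 nats

Using the chain rule: H(X|Y) = H(X,Y) - H(Y)

First, compute H(X,Y) = 1.6326 nats

Marginal P(Y) = (2/3, 1/3)
H(Y) = 0.6365 nats

H(X|Y) = H(X,Y) - H(Y) = 1.6326 - 0.6365 = 0.9961 nats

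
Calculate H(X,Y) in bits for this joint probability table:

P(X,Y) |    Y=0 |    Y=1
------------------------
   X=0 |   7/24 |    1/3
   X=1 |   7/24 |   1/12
1.8640 bits

Joint entropy is H(X,Y) = -Σ_{x,y} p(x,y) log p(x,y).

Summing over all non-zero entries:
H(X,Y) = -[7/24·log_2(7/24) + 1/3·log_2(1/3) + 7/24·log_2(7/24) + 1/12·log_2(1/12)]
H(X,Y) = 1.8640 bits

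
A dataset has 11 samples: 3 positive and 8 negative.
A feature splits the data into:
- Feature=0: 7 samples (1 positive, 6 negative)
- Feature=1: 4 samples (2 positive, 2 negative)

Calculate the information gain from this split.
0.1052 bits

Information Gain = H(Y) - H(Y|Feature)

Before split:
P(positive) = 3/11 = 0.2727
H(Y) = 0.8454 bits

After split:
Feature=0: H = 0.5917 bits (weight = 7/11)
Feature=1: H = 1.0000 bits (weight = 4/11)
H(Y|Feature) = (7/11)×0.5917 + (4/11)×1.0000 = 0.7402 bits

Information Gain = 0.8454 - 0.7402 = 0.1052 bits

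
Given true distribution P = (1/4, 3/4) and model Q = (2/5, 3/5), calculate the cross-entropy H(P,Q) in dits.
0.2659 dits

Cross-entropy: H(P,Q) = -Σ p(x) log q(x)

Alternatively: H(P,Q) = H(P) + D_KL(P||Q)
H(P) = 0.2442 dits
D_KL(P||Q) = 0.0217 dits

H(P,Q) = 0.2442 + 0.0217 = 0.2659 dits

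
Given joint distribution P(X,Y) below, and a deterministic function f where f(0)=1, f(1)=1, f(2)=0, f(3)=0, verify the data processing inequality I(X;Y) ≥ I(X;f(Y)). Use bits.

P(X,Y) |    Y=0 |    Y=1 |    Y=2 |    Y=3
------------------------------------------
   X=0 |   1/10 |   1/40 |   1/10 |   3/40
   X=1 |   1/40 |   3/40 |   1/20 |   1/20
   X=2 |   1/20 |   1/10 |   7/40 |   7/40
I(X;Y) = 0.0864, I(X;f(Y)) = 0.0198, inequality holds: 0.0864 ≥ 0.0198

Data Processing Inequality: For any Markov chain X → Y → Z, we have I(X;Y) ≥ I(X;Z).

Here Z = f(Y) is a deterministic function of Y, forming X → Y → Z.

Original I(X;Y) = 0.0864 bits

After applying f:
P(X,Z) where Z=f(Y):
- P(X,Z=0) = P(X,Y=2) + P(X,Y=3)
- P(X,Z=1) = P(X,Y=0) + P(X,Y=1)

I(X;Z) = I(X;f(Y)) = 0.0198 bits

Verification: 0.0864 ≥ 0.0198 ✓

Information cannot be created by processing; the function f can only lose information about X.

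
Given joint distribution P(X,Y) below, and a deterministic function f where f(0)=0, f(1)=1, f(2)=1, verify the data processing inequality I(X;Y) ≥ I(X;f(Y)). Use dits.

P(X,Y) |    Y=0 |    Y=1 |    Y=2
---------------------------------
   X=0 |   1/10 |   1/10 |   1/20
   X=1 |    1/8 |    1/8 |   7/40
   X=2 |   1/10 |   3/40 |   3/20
I(X;Y) = 0.0111, I(X;f(Y)) = 0.0019, inequality holds: 0.0111 ≥ 0.0019

Data Processing Inequality: For any Markov chain X → Y → Z, we have I(X;Y) ≥ I(X;Z).

Here Z = f(Y) is a deterministic function of Y, forming X → Y → Z.

Original I(X;Y) = 0.0111 dits

After applying f:
P(X,Z) where Z=f(Y):
- P(X,Z=0) = P(X,Y=0)
- P(X,Z=1) = P(X,Y=1) + P(X,Y=2)

I(X;Z) = I(X;f(Y)) = 0.0019 dits

Verification: 0.0111 ≥ 0.0019 ✓

Information cannot be created by processing; the function f can only lose information about X.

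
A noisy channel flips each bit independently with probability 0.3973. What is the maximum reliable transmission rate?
0.0307 bits

For a binary symmetric channel (BSC) with error probability p:
Capacity C = 1 - H(p) bits per symbol

where H(p) = -p log₂(p) - (1-p) log₂(1-p) is the binary entropy function.

H(0.3973) = 0.9693 bits
C = 1 - 0.9693 = 0.0307 bits per symbol

This means we can reliably transmit up to 0.0307 bits of information per channel use.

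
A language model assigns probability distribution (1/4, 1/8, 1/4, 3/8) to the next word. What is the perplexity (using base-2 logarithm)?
3.7467

Perplexity is 2^H (or exp(H) for natural log).

First, H = -Σ p log p = 1.9056 bits
Perplexity = 2^1.9056 = 3.7467

Interpretation: The model's uncertainty is equivalent to choosing uniformly among 3.7 options.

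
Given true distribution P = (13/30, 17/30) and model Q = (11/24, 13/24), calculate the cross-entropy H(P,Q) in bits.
0.9890 bits

Cross-entropy: H(P,Q) = -Σ p(x) log q(x)

Alternatively: H(P,Q) = H(P) + D_KL(P||Q)
H(P) = 0.9871 bits
D_KL(P||Q) = 0.0018 bits

H(P,Q) = 0.9871 + 0.0018 = 0.9890 bits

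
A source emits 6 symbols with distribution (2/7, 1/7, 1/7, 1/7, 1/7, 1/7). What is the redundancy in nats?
0.0439 nats

Redundancy measures how far a source is from maximum entropy:
R = H_max - H(X)

Maximum entropy for 6 symbols: H_max = log_e(6) = 1.7918 nats
Actual entropy: H(X) = 1.7479 nats
Redundancy: R = 1.7918 - 1.7479 = 0.0439 nats

This redundancy represents potential for compression: the source could be compressed by 0.0439 nats per symbol.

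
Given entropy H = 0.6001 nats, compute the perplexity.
1.8223

Perplexity is e^H (or exp(H) for natural log).

H = 0.6001 nats
Perplexity = e^0.6001 = 1.8223

Interpretation: The model's uncertainty is equivalent to choosing uniformly among 1.8 options.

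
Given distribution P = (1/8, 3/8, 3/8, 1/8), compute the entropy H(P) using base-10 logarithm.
0.5452 dits

Shannon entropy is H(X) = -Σ p(x) log p(x).

For P = (1/8, 3/8, 3/8, 1/8):
H = -1/8 × log_10(1/8) -3/8 × log_10(3/8) -3/8 × log_10(3/8) -1/8 × log_10(1/8)
H = 0.5452 dits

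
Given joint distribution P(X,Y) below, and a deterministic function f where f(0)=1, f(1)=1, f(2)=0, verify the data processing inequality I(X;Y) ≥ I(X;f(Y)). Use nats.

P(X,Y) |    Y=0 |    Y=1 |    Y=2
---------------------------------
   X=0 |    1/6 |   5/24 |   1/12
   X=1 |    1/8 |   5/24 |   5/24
I(X;Y) = 0.0272, I(X;f(Y)) = 0.0254, inequality holds: 0.0272 ≥ 0.0254

Data Processing Inequality: For any Markov chain X → Y → Z, we have I(X;Y) ≥ I(X;Z).

Here Z = f(Y) is a deterministic function of Y, forming X → Y → Z.

Original I(X;Y) = 0.0272 nats

After applying f:
P(X,Z) where Z=f(Y):
- P(X,Z=0) = P(X,Y=2)
- P(X,Z=1) = P(X,Y=0) + P(X,Y=1)

I(X;Z) = I(X;f(Y)) = 0.0254 nats

Verification: 0.0272 ≥ 0.0254 ✓

Information cannot be created by processing; the function f can only lose information about X.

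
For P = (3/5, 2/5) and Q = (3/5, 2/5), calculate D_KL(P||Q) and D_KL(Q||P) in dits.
D_KL(P||Q) = 0.0000, D_KL(Q||P) = 0.0000

KL divergence is not symmetric: D_KL(P||Q) ≠ D_KL(Q||P) in general.

D_KL(P||Q) = 0.0000 dits
D_KL(Q||P) = 0.0000 dits

In this case they happen to be equal (to 4 decimal places).

This asymmetry is why KL divergence is not a true distance metric.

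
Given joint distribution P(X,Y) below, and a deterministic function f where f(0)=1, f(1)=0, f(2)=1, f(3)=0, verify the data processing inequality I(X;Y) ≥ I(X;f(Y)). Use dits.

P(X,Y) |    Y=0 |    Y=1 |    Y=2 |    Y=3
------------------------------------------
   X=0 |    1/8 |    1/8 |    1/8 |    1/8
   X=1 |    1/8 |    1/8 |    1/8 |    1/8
I(X;Y) = 0.0000, I(X;f(Y)) = 0.0000, inequality holds: 0.0000 ≥ 0.0000

Data Processing Inequality: For any Markov chain X → Y → Z, we have I(X;Y) ≥ I(X;Z).

Here Z = f(Y) is a deterministic function of Y, forming X → Y → Z.

Original I(X;Y) = 0.0000 dits

After applying f:
P(X,Z) where Z=f(Y):
- P(X,Z=0) = P(X,Y=1) + P(X,Y=3)
- P(X,Z=1) = P(X,Y=0) + P(X,Y=2)

I(X;Z) = I(X;f(Y)) = 0.0000 dits

Verification: 0.0000 ≥ 0.0000 ✓

Information cannot be created by processing; the function f can only lose information about X.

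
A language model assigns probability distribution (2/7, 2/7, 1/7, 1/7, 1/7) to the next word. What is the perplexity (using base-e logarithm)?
4.7107

Perplexity is e^H (or exp(H) for natural log).

First, H = -Σ p log p = 1.5498 nats
Perplexity = e^1.5498 = 4.7107

Interpretation: The model's uncertainty is equivalent to choosing uniformly among 4.7 options.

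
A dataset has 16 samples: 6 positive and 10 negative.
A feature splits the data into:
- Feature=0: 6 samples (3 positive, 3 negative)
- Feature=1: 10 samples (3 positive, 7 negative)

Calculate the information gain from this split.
0.0286 bits

Information Gain = H(Y) - H(Y|Feature)

Before split:
P(positive) = 6/16 = 0.3750
H(Y) = 0.9544 bits

After split:
Feature=0: H = 1.0000 bits (weight = 6/16)
Feature=1: H = 0.8813 bits (weight = 10/16)
H(Y|Feature) = (6/16)×1.0000 + (10/16)×0.8813 = 0.9258 bits

Information Gain = 0.9544 - 0.9258 = 0.0286 bits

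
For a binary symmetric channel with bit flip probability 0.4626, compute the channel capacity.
0.0040 bits

For a binary symmetric channel (BSC) with error probability p:
Capacity C = 1 - H(p) bits per symbol

where H(p) = -p log₂(p) - (1-p) log₂(1-p) is the binary entropy function.

H(0.4626) = 0.9960 bits
C = 1 - 0.9960 = 0.0040 bits per symbol

This means we can reliably transmit up to 0.0040 bits of information per channel use.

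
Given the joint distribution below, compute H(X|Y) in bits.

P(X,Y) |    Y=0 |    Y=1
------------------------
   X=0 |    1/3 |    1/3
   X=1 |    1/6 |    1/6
0.9183 bits

Using the chain rule: H(X|Y) = H(X,Y) - H(Y)

First, compute H(X,Y) = 1.9183 bits

Marginal P(Y) = (1/2, 1/2)
H(Y) = 1.0000 bits

H(X|Y) = H(X,Y) - H(Y) = 1.9183 - 1.0000 = 0.9183 bits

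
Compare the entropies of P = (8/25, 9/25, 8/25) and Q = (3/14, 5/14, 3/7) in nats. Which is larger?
P

Computing entropies in nats:
H(P) = 1.0970
H(Q) = 1.0609

Distribution P has higher entropy.

Intuition: The distribution closer to uniform (more spread out) has higher entropy.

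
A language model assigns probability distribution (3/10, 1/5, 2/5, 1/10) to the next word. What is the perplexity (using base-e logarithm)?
3.5961

Perplexity is e^H (or exp(H) for natural log).

First, H = -Σ p log p = 1.2799 nats
Perplexity = e^1.2799 = 3.5961

Interpretation: The model's uncertainty is equivalent to choosing uniformly among 3.6 options.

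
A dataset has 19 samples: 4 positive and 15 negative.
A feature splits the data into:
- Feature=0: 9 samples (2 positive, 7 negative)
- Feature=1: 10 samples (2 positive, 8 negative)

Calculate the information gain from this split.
0.0005 bits

Information Gain = H(Y) - H(Y|Feature)

Before split:
P(positive) = 4/19 = 0.2105
H(Y) = 0.7425 bits

After split:
Feature=0: H = 0.7642 bits (weight = 9/19)
Feature=1: H = 0.7219 bits (weight = 10/19)
H(Y|Feature) = (9/19)×0.7642 + (10/19)×0.7219 = 0.7420 bits

Information Gain = 0.7425 - 0.7420 = 0.0005 bits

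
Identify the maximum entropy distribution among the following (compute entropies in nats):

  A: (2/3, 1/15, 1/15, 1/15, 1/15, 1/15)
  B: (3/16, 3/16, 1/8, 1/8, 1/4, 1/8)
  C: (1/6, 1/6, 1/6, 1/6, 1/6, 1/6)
C

For a discrete distribution over n outcomes, entropy is maximized by the uniform distribution.

Computing entropies:
H(A) = 1.1730 nats
H(B) = 1.7541 nats
H(C) = 1.7918 nats

The uniform distribution (where all probabilities equal 1/6) achieves the maximum entropy of log_e(6) = 1.7918 nats.

Distribution C has the highest entropy.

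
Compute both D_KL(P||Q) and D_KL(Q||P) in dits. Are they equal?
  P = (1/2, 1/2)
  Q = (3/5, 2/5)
D_KL(P||Q) = 0.0089, D_KL(Q||P) = 0.0087

KL divergence is not symmetric: D_KL(P||Q) ≠ D_KL(Q||P) in general.

D_KL(P||Q) = 0.0089 dits
D_KL(Q||P) = 0.0087 dits

No, they are not equal!

This asymmetry is why KL divergence is not a true distance metric.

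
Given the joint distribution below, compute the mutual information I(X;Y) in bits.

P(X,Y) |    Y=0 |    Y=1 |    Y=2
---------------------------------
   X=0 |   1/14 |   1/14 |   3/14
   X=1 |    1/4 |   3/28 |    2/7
0.0287 bits

Mutual information: I(X;Y) = H(X) + H(Y) - H(X,Y)

Marginals:
P(X) = (5/14, 9/14), H(X) = 0.9403 bits
P(Y) = (9/28, 5/28, 1/2), H(Y) = 1.4701 bits

Joint entropy: H(X,Y) = 2.3818 bits

I(X;Y) = 0.9403 + 1.4701 - 2.3818 = 0.0287 bits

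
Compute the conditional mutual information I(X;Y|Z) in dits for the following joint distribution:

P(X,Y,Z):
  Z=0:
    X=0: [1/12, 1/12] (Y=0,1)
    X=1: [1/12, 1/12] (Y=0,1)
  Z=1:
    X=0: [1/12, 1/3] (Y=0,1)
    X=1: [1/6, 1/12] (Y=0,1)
0.0319 dits

Conditional mutual information: I(X;Y|Z) = H(X|Z) + H(Y|Z) - H(X,Y|Z)

H(Z) = 0.2764
H(X,Z) = 0.5683 → H(X|Z) = 0.2919
H(Y,Z) = 0.5683 → H(Y|Z) = 0.2919
H(X,Y,Z) = 0.8283 → H(X,Y|Z) = 0.5519

I(X;Y|Z) = 0.2919 + 0.2919 - 0.5519 = 0.0319 dits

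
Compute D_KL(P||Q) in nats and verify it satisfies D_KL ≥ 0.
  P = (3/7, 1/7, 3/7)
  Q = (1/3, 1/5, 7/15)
0.0231 nats

KL divergence satisfies the Gibbs inequality: D_KL(P||Q) ≥ 0 for all distributions P, Q.

D_KL(P||Q) = Σ p(x) log(p(x)/q(x))
Term by term:
  x=0: 3/7 × log_e[(3/7)/(1/3)] = 0.1077
  x=1: 1/7 × log_e[(1/7)/(1/5)] = -0.0481
  x=2: 3/7 × log_e[(3/7)/(7/15)] = -0.0365
D_KL(P||Q) = 0.0231 nats

D_KL(P||Q) = 0.0231 ≥ 0 ✓

This non-negativity is a fundamental property: relative entropy cannot be negative because it measures how different Q is from P.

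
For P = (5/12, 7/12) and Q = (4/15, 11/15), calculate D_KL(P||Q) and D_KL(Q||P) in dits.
D_KL(P||Q) = 0.0228, D_KL(Q||P) = 0.0212

KL divergence is not symmetric: D_KL(P||Q) ≠ D_KL(Q||P) in general.

D_KL(P||Q) = 0.0228 dits
D_KL(Q||P) = 0.0212 dits

No, they are not equal!

This asymmetry is why KL divergence is not a true distance metric.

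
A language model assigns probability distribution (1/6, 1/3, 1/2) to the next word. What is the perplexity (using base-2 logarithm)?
2.7495

Perplexity is 2^H (or exp(H) for natural log).

First, H = -Σ p log p = 1.4591 bits
Perplexity = 2^1.4591 = 2.7495

Interpretation: The model's uncertainty is equivalent to choosing uniformly among 2.7 options.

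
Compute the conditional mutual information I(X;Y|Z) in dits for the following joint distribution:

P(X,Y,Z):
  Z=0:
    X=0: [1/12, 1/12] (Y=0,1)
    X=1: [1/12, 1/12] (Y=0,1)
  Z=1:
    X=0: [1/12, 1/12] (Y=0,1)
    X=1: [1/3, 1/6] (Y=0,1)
0.0032 dits

Conditional mutual information: I(X;Y|Z) = H(X|Z) + H(Y|Z) - H(X,Y|Z)

H(Z) = 0.2764
H(X,Z) = 0.5396 → H(X|Z) = 0.2632
H(Y,Z) = 0.5683 → H(Y|Z) = 0.2919
H(X,Y,Z) = 0.8283 → H(X,Y|Z) = 0.5519

I(X;Y|Z) = 0.2632 + 0.2919 - 0.5519 = 0.0032 dits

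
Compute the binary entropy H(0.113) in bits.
0.5089 bits

The binary entropy function is:
H(p) = -p log(p) - (1-p) log(1-p)

H(0.113) = -0.113 × log_2(0.113) - 0.887 × log_2(0.887)
H(0.113) = 0.5089 bits

Note: Binary entropy is maximized at p=0.5 (H=1 bit) and minimized at p=0 or p=1 (H=0).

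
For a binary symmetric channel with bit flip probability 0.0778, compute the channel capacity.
0.6056 bits

For a binary symmetric channel (BSC) with error probability p:
Capacity C = 1 - H(p) bits per symbol

where H(p) = -p log₂(p) - (1-p) log₂(1-p) is the binary entropy function.

H(0.0778) = 0.3944 bits
C = 1 - 0.3944 = 0.6056 bits per symbol

This means we can reliably transmit up to 0.6056 bits of information per channel use.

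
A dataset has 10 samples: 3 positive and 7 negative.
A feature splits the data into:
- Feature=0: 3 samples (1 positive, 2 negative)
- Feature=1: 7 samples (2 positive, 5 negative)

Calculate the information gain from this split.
0.0016 bits

Information Gain = H(Y) - H(Y|Feature)

Before split:
P(positive) = 3/10 = 0.3000
H(Y) = 0.8813 bits

After split:
Feature=0: H = 0.9183 bits (weight = 3/10)
Feature=1: H = 0.8631 bits (weight = 7/10)
H(Y|Feature) = (3/10)×0.9183 + (7/10)×0.8631 = 0.8797 bits

Information Gain = 0.8813 - 0.8797 = 0.0016 bits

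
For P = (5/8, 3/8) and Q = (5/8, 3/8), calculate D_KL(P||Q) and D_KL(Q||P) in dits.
D_KL(P||Q) = 0.0000, D_KL(Q||P) = 0.0000

KL divergence is not symmetric: D_KL(P||Q) ≠ D_KL(Q||P) in general.

D_KL(P||Q) = 0.0000 dits
D_KL(Q||P) = 0.0000 dits

In this case they happen to be equal (to 4 decimal places).

This asymmetry is why KL divergence is not a true distance metric.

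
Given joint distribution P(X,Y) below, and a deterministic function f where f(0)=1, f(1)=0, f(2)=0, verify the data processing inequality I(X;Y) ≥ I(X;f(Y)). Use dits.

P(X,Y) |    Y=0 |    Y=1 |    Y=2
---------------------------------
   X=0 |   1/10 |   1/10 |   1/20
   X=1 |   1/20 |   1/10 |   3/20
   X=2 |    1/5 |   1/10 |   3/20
I(X;Y) = 0.0224, I(X;f(Y)) = 0.0152, inequality holds: 0.0224 ≥ 0.0152

Data Processing Inequality: For any Markov chain X → Y → Z, we have I(X;Y) ≥ I(X;Z).

Here Z = f(Y) is a deterministic function of Y, forming X → Y → Z.

Original I(X;Y) = 0.0224 dits

After applying f:
P(X,Z) where Z=f(Y):
- P(X,Z=0) = P(X,Y=1) + P(X,Y=2)
- P(X,Z=1) = P(X,Y=0)

I(X;Z) = I(X;f(Y)) = 0.0152 dits

Verification: 0.0224 ≥ 0.0152 ✓

Information cannot be created by processing; the function f can only lose information about X.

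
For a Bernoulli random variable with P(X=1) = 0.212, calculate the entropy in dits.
0.2244 dits

The binary entropy function is:
H(p) = -p log(p) - (1-p) log(1-p)

H(0.212) = -0.212 × log_10(0.212) - 0.788 × log_10(0.788)
H(0.212) = 0.2244 dits

Note: Binary entropy is maximized at p=0.5 (H=1 bit) and minimized at p=0 or p=1 (H=0).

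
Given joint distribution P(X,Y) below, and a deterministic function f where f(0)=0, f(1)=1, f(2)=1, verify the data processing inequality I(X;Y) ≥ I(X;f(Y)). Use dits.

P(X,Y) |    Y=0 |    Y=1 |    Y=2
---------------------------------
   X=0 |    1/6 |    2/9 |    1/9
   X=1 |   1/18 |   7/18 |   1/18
I(X;Y) = 0.0267, I(X;f(Y)) = 0.0161, inequality holds: 0.0267 ≥ 0.0161

Data Processing Inequality: For any Markov chain X → Y → Z, we have I(X;Y) ≥ I(X;Z).

Here Z = f(Y) is a deterministic function of Y, forming X → Y → Z.

Original I(X;Y) = 0.0267 dits

After applying f:
P(X,Z) where Z=f(Y):
- P(X,Z=0) = P(X,Y=0)
- P(X,Z=1) = P(X,Y=1) + P(X,Y=2)

I(X;Z) = I(X;f(Y)) = 0.0161 dits

Verification: 0.0267 ≥ 0.0161 ✓

Information cannot be created by processing; the function f can only lose information about X.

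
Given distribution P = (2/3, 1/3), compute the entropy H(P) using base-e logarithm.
0.6365 nats

Shannon entropy is H(X) = -Σ p(x) log p(x).

For P = (2/3, 1/3):
H = -2/3 × log_e(2/3) -1/3 × log_e(1/3)
H = 0.6365 nats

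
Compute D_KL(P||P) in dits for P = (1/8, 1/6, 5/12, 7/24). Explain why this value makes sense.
0.0000 dits

KL divergence satisfies the Gibbs inequality: D_KL(P||Q) ≥ 0 for all distributions P, Q.

D_KL(P||Q) = Σ p(x) log(p(x)/q(x))
Each term is p(x) × log_10(p(x)/p(x)) = p(x) × log_10(1) = 0, so the sum is 0.
D_KL(P||Q) = 0.0000 dits

When P = Q, the KL divergence is exactly 0, as there is no 'divergence' between identical distributions.

This non-negativity is a fundamental property: relative entropy cannot be negative because it measures how different Q is from P.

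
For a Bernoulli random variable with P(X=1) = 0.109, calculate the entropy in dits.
0.1496 dits

The binary entropy function is:
H(p) = -p log(p) - (1-p) log(1-p)

H(0.109) = -0.109 × log_10(0.109) - 0.891 × log_10(0.891)
H(0.109) = 0.1496 dits

Note: Binary entropy is maximized at p=0.5 (H=1 bit) and minimized at p=0 or p=1 (H=0).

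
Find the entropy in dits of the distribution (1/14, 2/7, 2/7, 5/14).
0.5525 dits

Shannon entropy is H(X) = -Σ p(x) log p(x).

For P = (1/14, 2/7, 2/7, 5/14):
H = -1/14 × log_10(1/14) -2/7 × log_10(2/7) -2/7 × log_10(2/7) -5/14 × log_10(5/14)
H = 0.5525 dits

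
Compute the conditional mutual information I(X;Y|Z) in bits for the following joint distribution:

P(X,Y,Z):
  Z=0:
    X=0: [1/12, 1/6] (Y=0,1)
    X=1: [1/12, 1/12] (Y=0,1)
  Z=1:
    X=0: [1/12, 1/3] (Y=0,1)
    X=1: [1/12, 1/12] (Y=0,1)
0.0443 bits

Conditional mutual information: I(X;Y|Z) = H(X|Z) + H(Y|Z) - H(X,Y|Z)

H(Z) = 0.9799
H(X,Z) = 1.8879 → H(X|Z) = 0.9080
H(Y,Z) = 1.8879 → H(Y|Z) = 0.9080
H(X,Y,Z) = 2.7516 → H(X,Y|Z) = 1.7718

I(X;Y|Z) = 0.9080 + 0.9080 - 1.7718 = 0.0443 bits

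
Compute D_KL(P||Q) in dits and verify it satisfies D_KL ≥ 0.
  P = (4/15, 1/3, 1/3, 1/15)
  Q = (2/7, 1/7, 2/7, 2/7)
0.0948 dits

KL divergence satisfies the Gibbs inequality: D_KL(P||Q) ≥ 0 for all distributions P, Q.

D_KL(P||Q) = Σ p(x) log(p(x)/q(x))
Term by term:
  x=0: 4/15 × log_10[(4/15)/(2/7)] = -0.0080
  x=1: 1/3 × log_10[(1/3)/(1/7)] = 0.1227
  x=2: 1/3 × log_10[(1/3)/(2/7)] = 0.0223
  x=3: 1/15 × log_10[(1/15)/(2/7)] = -0.0421
D_KL(P||Q) = 0.0948 dits

D_KL(P||Q) = 0.0948 ≥ 0 ✓

This non-negativity is a fundamental property: relative entropy cannot be negative because it measures how different Q is from P.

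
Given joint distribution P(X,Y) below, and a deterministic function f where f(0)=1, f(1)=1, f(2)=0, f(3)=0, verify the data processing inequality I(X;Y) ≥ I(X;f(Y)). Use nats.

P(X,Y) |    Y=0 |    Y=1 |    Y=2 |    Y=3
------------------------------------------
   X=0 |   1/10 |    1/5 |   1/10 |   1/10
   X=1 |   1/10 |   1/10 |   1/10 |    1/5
I(X;Y) = 0.0340, I(X;f(Y)) = 0.0201, inequality holds: 0.0340 ≥ 0.0201

Data Processing Inequality: For any Markov chain X → Y → Z, we have I(X;Y) ≥ I(X;Z).

Here Z = f(Y) is a deterministic function of Y, forming X → Y → Z.

Original I(X;Y) = 0.0340 nats

After applying f:
P(X,Z) where Z=f(Y):
- P(X,Z=0) = P(X,Y=2) + P(X,Y=3)
- P(X,Z=1) = P(X,Y=0) + P(X,Y=1)

I(X;Z) = I(X;f(Y)) = 0.0201 nats

Verification: 0.0340 ≥ 0.0201 ✓

Information cannot be created by processing; the function f can only lose information about X.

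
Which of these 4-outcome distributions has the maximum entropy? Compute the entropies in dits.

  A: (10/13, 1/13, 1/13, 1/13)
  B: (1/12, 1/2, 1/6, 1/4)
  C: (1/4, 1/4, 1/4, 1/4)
C

For a discrete distribution over n outcomes, entropy is maximized by the uniform distribution.

Computing entropies:
H(A) = 0.3447 dits
H(B) = 0.5207 dits
H(C) = 0.6021 dits

The uniform distribution (where all probabilities equal 1/4) achieves the maximum entropy of log_10(4) = 0.6021 dits.

Distribution C has the highest entropy.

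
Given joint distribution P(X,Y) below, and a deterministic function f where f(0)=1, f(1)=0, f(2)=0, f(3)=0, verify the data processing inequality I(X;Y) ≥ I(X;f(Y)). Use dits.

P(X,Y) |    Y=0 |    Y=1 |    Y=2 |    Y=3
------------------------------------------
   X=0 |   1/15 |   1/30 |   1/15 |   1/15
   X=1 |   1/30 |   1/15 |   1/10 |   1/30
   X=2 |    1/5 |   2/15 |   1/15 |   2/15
I(X;Y) = 0.0269, I(X;f(Y)) = 0.0099, inequality holds: 0.0269 ≥ 0.0099

Data Processing Inequality: For any Markov chain X → Y → Z, we have I(X;Y) ≥ I(X;Z).

Here Z = f(Y) is a deterministic function of Y, forming X → Y → Z.

Original I(X;Y) = 0.0269 dits

After applying f:
P(X,Z) where Z=f(Y):
- P(X,Z=0) = P(X,Y=1) + P(X,Y=2) + P(X,Y=3)
- P(X,Z=1) = P(X,Y=0)

I(X;Z) = I(X;f(Y)) = 0.0099 dits

Verification: 0.0269 ≥ 0.0099 ✓

Information cannot be created by processing; the function f can only lose information about X.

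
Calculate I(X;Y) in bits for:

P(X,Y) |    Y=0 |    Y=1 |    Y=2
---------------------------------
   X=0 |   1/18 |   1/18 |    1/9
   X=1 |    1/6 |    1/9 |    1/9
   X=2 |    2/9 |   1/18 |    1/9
0.0556 bits

Mutual information: I(X;Y) = H(X) + H(Y) - H(X,Y)

Marginals:
P(X) = (2/9, 7/18, 7/18), H(X) = 1.5420 bits
P(Y) = (4/9, 2/9, 1/3), H(Y) = 1.5305 bits

Joint entropy: H(X,Y) = 3.0169 bits

I(X;Y) = 1.5420 + 1.5305 - 3.0169 = 0.0556 bits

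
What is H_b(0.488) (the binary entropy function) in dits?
0.3009 dits

The binary entropy function is:
H(p) = -p log(p) - (1-p) log(1-p)

H(0.488) = -0.488 × log_10(0.488) - 0.512 × log_10(0.512)
H(0.488) = 0.3009 dits

Note: Binary entropy is maximized at p=0.5 (H=1 bit) and minimized at p=0 or p=1 (H=0).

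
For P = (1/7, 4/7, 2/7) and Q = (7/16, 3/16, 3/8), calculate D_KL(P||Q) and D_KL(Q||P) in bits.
D_KL(P||Q) = 0.5759, D_KL(Q||P) = 0.5521

KL divergence is not symmetric: D_KL(P||Q) ≠ D_KL(Q||P) in general.

D_KL(P||Q) = 0.5759 bits
D_KL(Q||P) = 0.5521 bits

No, they are not equal!

This asymmetry is why KL divergence is not a true distance metric.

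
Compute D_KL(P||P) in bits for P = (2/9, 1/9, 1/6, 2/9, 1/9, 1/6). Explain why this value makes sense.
0.0000 bits

KL divergence satisfies the Gibbs inequality: D_KL(P||Q) ≥ 0 for all distributions P, Q.

D_KL(P||Q) = Σ p(x) log(p(x)/q(x))
Each term is p(x) × log_2(p(x)/p(x)) = p(x) × log_2(1) = 0, so the sum is 0.
D_KL(P||Q) = 0.0000 bits

When P = Q, the KL divergence is exactly 0, as there is no 'divergence' between identical distributions.

This non-negativity is a fundamental property: relative entropy cannot be negative because it measures how different Q is from P.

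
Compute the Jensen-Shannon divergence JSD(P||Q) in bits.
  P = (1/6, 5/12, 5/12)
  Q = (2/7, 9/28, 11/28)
0.0161 bits

Jensen-Shannon divergence is:
JSD(P||Q) = 0.5 × D_KL(P||M) + 0.5 × D_KL(Q||M)
where M = 0.5 × (P + Q) is the mixture distribution.

M = 0.5 × (1/6, 5/12, 5/12) + 0.5 × (2/7, 9/28, 11/28) = (0.22619, 0.369048, 0.404762)

D_KL(P||M) = 0.0169 bits
D_KL(Q||M) = 0.0153 bits

JSD(P||Q) = 0.5 × 0.0169 + 0.5 × 0.0153 = 0.0161 bits

Unlike KL divergence, JSD is symmetric and bounded: 0 ≤ JSD ≤ log(2).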